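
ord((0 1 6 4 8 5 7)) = 7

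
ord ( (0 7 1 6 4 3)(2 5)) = 6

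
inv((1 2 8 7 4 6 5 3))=(1 3 5 6 4 7 8 2)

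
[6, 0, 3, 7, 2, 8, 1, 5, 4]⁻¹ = [1, 6, 4, 2, 8, 7, 0, 3, 5]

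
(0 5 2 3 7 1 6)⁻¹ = (0 6 1 7 3 2 5)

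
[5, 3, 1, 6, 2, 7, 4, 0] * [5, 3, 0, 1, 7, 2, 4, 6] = [2, 1, 3, 4, 0, 6, 7, 5]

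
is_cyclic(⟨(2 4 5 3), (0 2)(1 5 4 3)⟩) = no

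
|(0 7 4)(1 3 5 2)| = 12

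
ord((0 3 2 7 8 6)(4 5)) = 6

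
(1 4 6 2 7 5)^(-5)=(1 4 6 2 7 5)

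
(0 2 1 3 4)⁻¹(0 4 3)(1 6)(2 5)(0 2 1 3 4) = (0 4 2)(1 5)(3 6)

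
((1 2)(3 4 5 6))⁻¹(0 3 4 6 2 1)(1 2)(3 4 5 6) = (0 4 5 3 1 2)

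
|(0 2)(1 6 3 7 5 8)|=6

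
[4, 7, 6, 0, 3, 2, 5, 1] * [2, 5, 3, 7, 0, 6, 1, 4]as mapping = [0→0, 1→4, 2→1, 3→2, 4→7, 5→3, 6→6, 7→5]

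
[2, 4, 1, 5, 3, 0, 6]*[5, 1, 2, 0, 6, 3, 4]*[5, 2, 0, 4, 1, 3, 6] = [0, 6, 2, 4, 5, 3, 1]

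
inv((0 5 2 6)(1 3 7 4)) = (0 6 2 5)(1 4 7 3)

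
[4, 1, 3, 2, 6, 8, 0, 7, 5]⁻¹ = [6, 1, 3, 2, 0, 8, 4, 7, 5]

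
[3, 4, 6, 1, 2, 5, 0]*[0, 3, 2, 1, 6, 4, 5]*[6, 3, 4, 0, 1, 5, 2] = [3, 2, 5, 0, 4, 1, 6] 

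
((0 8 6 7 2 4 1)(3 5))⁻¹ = (0 1 4 2 7 6 8)(3 5)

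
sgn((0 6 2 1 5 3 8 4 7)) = 1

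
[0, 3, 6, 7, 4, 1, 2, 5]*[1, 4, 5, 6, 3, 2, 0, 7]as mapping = [0→1, 1→6, 2→0, 3→7, 4→3, 5→4, 6→5, 7→2]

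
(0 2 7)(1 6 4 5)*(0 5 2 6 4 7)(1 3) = (0 6 7 5 3 1 4 2)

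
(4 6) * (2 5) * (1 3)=(1 3)(2 5)(4 6)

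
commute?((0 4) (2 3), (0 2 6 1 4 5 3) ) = no:(0 4) (2 3) * (0 2 6 1 4 5 3) = (0 5 3 6 1 4 2), (0 2 6 1 4 5 3) * (0 4) (2 3) = (0 3 4 5 2 6 1) 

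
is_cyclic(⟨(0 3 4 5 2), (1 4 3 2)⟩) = no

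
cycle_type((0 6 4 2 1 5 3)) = 7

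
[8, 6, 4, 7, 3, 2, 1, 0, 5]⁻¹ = [7, 6, 5, 4, 2, 8, 1, 3, 0]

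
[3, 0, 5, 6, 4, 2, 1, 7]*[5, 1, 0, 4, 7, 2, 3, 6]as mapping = [0→4, 1→5, 2→2, 3→3, 4→7, 5→0, 6→1, 7→6]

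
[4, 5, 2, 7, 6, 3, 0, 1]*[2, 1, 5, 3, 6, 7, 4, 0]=[6, 7, 5, 0, 4, 3, 2, 1]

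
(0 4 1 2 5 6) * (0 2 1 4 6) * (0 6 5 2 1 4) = (0 5 6 1 4)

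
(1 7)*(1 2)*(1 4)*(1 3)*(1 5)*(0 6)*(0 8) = (0 6 8)(1 7 2 4 3 5)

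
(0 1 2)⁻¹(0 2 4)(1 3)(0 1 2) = (0 4 1)(2 3)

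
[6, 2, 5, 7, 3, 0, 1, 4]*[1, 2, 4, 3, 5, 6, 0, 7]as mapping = [0→0, 1→4, 2→6, 3→7, 4→3, 5→1, 6→2, 7→5]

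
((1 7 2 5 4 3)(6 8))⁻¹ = (1 3 4 5 2 7)(6 8)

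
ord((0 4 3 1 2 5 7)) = 7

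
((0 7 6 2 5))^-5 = ()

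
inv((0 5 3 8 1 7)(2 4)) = (0 7 1 8 3 5)(2 4)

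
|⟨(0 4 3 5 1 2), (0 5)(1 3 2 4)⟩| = 720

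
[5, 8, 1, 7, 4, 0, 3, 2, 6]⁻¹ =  [5, 2, 7, 6, 4, 0, 8, 3, 1]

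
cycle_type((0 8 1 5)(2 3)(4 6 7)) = 2.3.4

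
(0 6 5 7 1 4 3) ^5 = (0 4 7 6 3 1 5) 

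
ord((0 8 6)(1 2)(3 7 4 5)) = 12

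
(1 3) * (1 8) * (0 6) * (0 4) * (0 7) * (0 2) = (0 6 4 7 2)(1 3 8)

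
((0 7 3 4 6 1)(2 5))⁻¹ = (0 1 6 4 3 7)(2 5)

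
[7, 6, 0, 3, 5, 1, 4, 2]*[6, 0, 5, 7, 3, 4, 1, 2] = [2, 1, 6, 7, 4, 0, 3, 5]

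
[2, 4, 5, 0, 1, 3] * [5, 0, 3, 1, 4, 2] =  [3, 4, 2, 5, 0, 1]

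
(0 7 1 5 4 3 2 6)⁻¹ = (0 6 2 3 4 5 1 7)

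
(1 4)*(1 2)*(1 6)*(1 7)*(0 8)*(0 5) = (0 8 5)(1 4 2 6 7)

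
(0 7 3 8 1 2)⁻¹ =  (0 2 1 8 3 7)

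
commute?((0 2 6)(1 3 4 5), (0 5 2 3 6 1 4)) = no:(0 2 6)(1 3 4 5)*(0 5 2 3 6 1 4) = (0 3)(1 6 5 4 2), (0 5 2 3 6 1 4)*(0 2 6)(1 3 4 5) = (0 1 5 6 3)(2 4)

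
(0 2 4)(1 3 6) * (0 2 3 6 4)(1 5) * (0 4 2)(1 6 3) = (0 1 3 2 4)(5 6)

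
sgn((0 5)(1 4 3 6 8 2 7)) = -1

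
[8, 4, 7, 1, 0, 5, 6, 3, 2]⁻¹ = [4, 3, 8, 7, 1, 5, 6, 2, 0]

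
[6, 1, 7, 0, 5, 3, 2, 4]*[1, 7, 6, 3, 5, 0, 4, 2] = [4, 7, 2, 1, 0, 3, 6, 5]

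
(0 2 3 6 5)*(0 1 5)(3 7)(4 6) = (0 2 7 3 4 6)(1 5)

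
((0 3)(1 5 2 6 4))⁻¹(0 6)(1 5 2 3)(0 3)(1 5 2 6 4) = (0 5 2 6)(3 4)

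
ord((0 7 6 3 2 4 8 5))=8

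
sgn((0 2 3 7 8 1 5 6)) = -1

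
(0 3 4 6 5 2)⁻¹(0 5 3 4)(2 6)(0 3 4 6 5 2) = (0 5)(2 4 6 3)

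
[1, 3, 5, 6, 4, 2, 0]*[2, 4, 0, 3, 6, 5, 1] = [4, 3, 5, 1, 6, 0, 2]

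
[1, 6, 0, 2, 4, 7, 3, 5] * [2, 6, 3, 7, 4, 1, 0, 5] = [6, 0, 2, 3, 4, 5, 7, 1] 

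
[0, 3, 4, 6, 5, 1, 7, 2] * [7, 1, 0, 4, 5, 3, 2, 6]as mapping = [0→7, 1→4, 2→5, 3→2, 4→3, 5→1, 6→6, 7→0]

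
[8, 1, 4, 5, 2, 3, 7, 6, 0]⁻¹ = [8, 1, 4, 5, 2, 3, 7, 6, 0]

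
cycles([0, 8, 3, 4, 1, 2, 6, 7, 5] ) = (1 8 5 2 3 4)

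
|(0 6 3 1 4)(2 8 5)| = 15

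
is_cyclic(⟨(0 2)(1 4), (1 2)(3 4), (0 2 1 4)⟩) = no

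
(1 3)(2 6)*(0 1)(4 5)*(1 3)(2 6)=(0 3)(4 5)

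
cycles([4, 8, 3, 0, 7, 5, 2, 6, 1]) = (0 4 7 6 2 3)(1 8)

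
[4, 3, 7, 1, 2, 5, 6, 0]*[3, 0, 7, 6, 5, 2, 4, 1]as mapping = [0→5, 1→6, 2→1, 3→0, 4→7, 5→2, 6→4, 7→3]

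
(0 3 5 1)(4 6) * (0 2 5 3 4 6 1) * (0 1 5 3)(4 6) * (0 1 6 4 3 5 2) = (0 4 2 5 6 3 1)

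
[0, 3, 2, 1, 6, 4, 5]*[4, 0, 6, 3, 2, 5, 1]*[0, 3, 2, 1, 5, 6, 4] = [5, 1, 4, 0, 3, 2, 6]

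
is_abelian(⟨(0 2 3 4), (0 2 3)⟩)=no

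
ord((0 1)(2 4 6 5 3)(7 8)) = 10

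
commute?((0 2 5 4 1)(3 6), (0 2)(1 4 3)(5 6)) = no:(0 2 5 4 1)(3 6)*(0 2)(1 4 3)(5 6) = (1 2 6)(3 5), (0 2)(1 4 3)(5 6)*(0 2 5 4 1)(3 6) = (0 5 3)(4 6)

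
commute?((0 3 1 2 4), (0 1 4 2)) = no:(0 3 1 2 4) * (0 1 4 2) = (0 3 4 1), (0 1 4 2) * (0 3 1 2 4) = (0 2 3 1)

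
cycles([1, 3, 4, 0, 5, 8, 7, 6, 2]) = (0 1 3)(2 4 5 8)(6 7)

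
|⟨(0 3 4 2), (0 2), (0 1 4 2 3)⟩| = 120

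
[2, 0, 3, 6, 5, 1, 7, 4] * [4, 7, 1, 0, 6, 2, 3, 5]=[1, 4, 0, 3, 2, 7, 5, 6]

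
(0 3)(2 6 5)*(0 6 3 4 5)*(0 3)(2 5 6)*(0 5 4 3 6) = (0 3 2 5 4)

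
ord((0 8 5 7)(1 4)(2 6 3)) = 12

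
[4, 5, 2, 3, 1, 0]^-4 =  [0, 1, 2, 3, 4, 5]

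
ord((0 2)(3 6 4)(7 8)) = 6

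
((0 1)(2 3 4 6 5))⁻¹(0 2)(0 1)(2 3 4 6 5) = (1 3)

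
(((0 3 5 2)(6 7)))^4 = ()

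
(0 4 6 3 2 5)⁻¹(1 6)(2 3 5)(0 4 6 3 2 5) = (0 5 2)(1 3)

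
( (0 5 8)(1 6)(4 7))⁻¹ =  (0 8 5)(1 6)(4 7)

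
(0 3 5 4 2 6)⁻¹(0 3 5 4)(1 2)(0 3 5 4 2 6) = (1 6)(2 3 5 4)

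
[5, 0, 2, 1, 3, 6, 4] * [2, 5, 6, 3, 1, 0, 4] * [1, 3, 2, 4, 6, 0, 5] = [1, 2, 5, 0, 4, 6, 3]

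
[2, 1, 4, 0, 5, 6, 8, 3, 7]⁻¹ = [3, 1, 0, 7, 2, 4, 5, 8, 6]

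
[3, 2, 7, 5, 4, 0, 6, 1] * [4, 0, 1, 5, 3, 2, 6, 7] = [5, 1, 7, 2, 3, 4, 6, 0]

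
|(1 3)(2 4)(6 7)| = 2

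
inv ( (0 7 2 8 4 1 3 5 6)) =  (0 6 5 3 1 4 8 2 7)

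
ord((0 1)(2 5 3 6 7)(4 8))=10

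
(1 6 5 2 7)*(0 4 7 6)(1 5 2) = (0 4 7 5 1)(2 6)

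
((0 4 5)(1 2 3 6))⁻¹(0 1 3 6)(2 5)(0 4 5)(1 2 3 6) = (0 3)(1 4 2 6)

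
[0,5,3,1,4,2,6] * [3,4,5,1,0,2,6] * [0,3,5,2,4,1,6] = [2,5,3,4,0,1,6]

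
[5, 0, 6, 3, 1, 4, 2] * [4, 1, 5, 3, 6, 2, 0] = [2, 4, 0, 3, 1, 6, 5]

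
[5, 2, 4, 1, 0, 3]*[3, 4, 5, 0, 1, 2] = [2, 5, 1, 4, 3, 0]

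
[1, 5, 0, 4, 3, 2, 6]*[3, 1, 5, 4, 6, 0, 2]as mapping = [0→1, 1→0, 2→3, 3→6, 4→4, 5→5, 6→2]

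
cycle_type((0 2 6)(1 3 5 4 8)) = 3.5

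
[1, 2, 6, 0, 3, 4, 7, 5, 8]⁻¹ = [3, 0, 1, 4, 5, 7, 2, 6, 8]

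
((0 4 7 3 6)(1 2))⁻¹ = (0 6 3 7 4)(1 2)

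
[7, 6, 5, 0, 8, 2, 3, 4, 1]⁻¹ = [3, 8, 5, 6, 7, 2, 1, 0, 4]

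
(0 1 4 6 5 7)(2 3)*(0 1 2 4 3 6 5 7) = (0 2 6 7 1 3 4 5)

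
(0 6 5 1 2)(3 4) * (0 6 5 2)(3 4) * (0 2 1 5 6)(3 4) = (0 6 1 2)(3 4)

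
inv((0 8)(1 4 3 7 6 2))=(0 8)(1 2 6 7 3 4)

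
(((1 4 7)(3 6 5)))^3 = ()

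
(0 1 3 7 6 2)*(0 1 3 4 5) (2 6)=(0 3 7 2 1 4 5) 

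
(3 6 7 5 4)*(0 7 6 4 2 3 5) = (0 7)(2 3 4 5)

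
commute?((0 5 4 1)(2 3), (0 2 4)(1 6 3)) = no:(0 5 4 1)(2 3)*(0 2 4)(1 6 3) = (0 5)(1 2)(3 4 6), (0 2 4)(1 6 3)*(0 5 4 1)(2 3) = (0 3)(1 6 2)(4 5)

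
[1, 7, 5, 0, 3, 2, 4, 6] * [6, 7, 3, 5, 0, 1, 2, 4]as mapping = [0→7, 1→4, 2→1, 3→6, 4→5, 5→3, 6→0, 7→2]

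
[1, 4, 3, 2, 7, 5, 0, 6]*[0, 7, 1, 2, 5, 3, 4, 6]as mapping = [0→7, 1→5, 2→2, 3→1, 4→6, 5→3, 6→0, 7→4]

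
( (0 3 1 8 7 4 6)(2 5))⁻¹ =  (0 6 4 7 8 1 3)(2 5)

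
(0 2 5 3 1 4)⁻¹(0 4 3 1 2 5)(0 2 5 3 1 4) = (0 1 4 5 3 2)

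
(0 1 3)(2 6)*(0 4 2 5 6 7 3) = (0 1)(2 7 3 4)(5 6)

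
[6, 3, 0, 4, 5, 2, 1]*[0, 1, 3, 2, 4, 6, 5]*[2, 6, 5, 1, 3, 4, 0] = [4, 5, 2, 3, 0, 1, 6] 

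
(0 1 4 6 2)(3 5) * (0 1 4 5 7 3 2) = (0 4 6)(1 5 2)(3 7)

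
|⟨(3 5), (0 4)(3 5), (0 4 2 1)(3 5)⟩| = 48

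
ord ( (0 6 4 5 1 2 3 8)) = 8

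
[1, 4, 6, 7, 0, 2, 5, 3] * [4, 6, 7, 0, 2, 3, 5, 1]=[6, 2, 5, 1, 4, 7, 3, 0]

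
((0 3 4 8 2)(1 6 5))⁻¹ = (0 2 8 4 3)(1 5 6)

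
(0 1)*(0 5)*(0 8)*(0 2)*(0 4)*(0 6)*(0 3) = (0 1 5 8 2 4 6 3)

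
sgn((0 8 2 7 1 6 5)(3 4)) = -1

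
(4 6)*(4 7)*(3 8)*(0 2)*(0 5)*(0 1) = (0 2 5 1)(3 8)(4 6 7)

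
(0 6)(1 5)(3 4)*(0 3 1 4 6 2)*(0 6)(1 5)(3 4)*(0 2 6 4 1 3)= (0 6 1 3 2 4 5)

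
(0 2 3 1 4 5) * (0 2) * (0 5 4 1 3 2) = (0 5)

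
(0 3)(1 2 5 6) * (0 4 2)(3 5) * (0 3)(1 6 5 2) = (0 2)(1 3 4)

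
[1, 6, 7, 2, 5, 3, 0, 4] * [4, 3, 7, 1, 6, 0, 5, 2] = [3, 5, 2, 7, 0, 1, 4, 6]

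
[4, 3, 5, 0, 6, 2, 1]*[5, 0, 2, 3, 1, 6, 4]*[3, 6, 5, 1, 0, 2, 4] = [6, 1, 4, 2, 0, 5, 3]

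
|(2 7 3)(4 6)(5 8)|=6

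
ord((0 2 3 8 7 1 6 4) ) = 8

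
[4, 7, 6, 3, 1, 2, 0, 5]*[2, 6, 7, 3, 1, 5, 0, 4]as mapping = [0→1, 1→4, 2→0, 3→3, 4→6, 5→7, 6→2, 7→5]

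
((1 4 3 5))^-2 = (1 3)(4 5)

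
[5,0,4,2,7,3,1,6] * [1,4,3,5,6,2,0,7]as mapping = [0→2,1→1,2→6,3→3,4→7,5→5,6→4,7→0]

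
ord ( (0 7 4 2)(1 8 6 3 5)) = 20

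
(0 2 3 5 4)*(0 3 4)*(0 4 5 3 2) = (2 5 4)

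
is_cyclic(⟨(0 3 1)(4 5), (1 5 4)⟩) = no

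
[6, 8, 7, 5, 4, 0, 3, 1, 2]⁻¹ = [5, 7, 8, 6, 4, 3, 0, 2, 1]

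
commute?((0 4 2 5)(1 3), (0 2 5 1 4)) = no:(0 4 2 5)(1 3)*(0 2 5 1 4) = (1 3 4 5 2), (0 2 5 1 4)*(0 4 2 5)(1 3) = (0 5 3 1 2)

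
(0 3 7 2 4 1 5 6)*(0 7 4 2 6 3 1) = (0 1 5 3 4)(6 7)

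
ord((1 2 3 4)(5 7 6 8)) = 4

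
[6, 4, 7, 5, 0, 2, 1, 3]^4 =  [0, 1, 2, 3, 4, 5, 6, 7]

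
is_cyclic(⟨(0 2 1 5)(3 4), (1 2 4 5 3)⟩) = no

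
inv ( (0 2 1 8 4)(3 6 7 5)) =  (0 4 8 1 2)(3 5 7 6)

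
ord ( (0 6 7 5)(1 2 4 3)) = 4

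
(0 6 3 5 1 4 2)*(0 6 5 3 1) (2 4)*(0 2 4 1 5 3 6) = (0 3 6 5 2) (1 4) 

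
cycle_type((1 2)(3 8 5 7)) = 2.4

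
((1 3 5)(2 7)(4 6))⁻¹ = (1 5 3)(2 7)(4 6)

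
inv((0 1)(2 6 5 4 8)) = (0 1)(2 8 4 5 6)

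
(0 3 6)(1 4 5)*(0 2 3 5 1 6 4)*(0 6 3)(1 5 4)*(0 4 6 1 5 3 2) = (0 6)(2 4 3 5)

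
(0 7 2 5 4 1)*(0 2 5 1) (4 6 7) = (0 4) (1 2) (5 6 7) 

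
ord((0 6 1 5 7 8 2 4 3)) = 9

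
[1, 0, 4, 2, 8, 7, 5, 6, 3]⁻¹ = [1, 0, 3, 8, 2, 6, 7, 5, 4]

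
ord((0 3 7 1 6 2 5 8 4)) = 9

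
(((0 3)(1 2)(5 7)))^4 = ()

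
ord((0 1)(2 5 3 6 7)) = 10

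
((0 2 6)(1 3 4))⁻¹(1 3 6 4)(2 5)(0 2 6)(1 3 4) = (0 1 3 4)(5 6)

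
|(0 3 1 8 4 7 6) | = 7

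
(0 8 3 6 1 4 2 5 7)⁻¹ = (0 7 5 2 4 1 6 3 8)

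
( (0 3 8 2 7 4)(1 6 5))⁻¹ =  (0 4 7 2 8 3)(1 5 6)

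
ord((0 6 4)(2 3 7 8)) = 12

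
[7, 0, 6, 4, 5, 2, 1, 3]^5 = [2, 5, 3, 1, 0, 7, 4, 6]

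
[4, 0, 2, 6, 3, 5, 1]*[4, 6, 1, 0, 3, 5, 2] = [3, 4, 1, 2, 0, 5, 6]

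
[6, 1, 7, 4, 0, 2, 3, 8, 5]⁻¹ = [4, 1, 5, 6, 3, 8, 0, 2, 7]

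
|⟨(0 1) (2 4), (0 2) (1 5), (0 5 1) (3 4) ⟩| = 720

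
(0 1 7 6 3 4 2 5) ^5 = (0 4 7 5 3 1 2 6) 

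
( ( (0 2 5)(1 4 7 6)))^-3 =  (1 4 7 6)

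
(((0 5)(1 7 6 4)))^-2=(1 6)(4 7)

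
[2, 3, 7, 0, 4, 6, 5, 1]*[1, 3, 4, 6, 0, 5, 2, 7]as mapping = [0→4, 1→6, 2→7, 3→1, 4→0, 5→2, 6→5, 7→3]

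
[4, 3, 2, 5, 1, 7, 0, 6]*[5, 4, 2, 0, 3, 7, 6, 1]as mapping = [0→3, 1→0, 2→2, 3→7, 4→4, 5→1, 6→5, 7→6]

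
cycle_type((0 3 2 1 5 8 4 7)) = 8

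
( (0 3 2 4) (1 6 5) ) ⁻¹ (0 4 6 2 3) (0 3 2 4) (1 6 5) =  (0 5 4 2 3) 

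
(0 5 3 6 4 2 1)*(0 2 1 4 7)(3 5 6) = (0 6 7)(1 2 4)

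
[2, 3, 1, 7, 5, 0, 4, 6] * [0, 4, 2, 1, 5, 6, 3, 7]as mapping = [0→2, 1→1, 2→4, 3→7, 4→6, 5→0, 6→5, 7→3]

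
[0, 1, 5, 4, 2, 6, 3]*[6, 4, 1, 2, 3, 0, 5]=[6, 4, 0, 3, 1, 5, 2]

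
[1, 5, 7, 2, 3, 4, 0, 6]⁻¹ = [6, 0, 3, 4, 5, 1, 7, 2]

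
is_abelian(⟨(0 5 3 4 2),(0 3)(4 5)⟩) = no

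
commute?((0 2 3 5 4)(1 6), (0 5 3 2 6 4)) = no:(0 2 3 5 4)(1 6) * (0 5 3 2 6 4) = (0 6 1 4 5), (0 5 3 2 6 4) * (0 2 3 5 4)(1 6) = (0 4 2 1 6)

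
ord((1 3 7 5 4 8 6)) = 7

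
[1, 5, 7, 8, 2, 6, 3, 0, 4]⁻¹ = [7, 0, 4, 6, 8, 1, 5, 2, 3]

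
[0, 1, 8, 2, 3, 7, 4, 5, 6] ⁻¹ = [0, 1, 3, 4, 6, 7, 8, 5, 2] 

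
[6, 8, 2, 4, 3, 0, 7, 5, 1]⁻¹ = [5, 8, 2, 4, 3, 7, 0, 6, 1]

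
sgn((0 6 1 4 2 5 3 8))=-1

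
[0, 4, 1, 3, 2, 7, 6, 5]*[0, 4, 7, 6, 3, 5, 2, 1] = [0, 3, 4, 6, 7, 1, 2, 5]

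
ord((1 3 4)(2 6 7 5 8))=15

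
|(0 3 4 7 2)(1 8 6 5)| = 20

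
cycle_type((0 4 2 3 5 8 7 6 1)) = 9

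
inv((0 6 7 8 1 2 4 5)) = (0 5 4 2 1 8 7 6)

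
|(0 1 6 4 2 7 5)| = 7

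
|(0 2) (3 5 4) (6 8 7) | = 6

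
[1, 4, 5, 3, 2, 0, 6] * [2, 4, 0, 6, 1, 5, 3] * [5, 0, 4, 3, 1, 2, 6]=[1, 0, 2, 6, 5, 4, 3]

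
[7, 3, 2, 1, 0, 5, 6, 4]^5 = [4, 3, 2, 1, 7, 5, 6, 0]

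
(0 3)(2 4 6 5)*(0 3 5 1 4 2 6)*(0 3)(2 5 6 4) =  (0 6 1 2 5 4 3)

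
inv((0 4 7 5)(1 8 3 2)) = (0 5 7 4)(1 2 3 8)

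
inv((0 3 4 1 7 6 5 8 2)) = (0 2 8 5 6 7 1 4 3)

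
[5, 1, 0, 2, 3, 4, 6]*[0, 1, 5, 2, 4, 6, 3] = [6, 1, 0, 5, 2, 4, 3]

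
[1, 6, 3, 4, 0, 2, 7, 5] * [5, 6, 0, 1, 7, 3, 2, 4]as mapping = [0→6, 1→2, 2→1, 3→7, 4→5, 5→0, 6→4, 7→3]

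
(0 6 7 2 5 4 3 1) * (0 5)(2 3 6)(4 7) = (0 2)(1 5 7 3)(4 6)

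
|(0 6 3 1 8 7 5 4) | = 8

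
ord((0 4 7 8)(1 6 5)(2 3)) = 12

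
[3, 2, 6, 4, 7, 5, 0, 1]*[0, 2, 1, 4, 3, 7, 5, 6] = [4, 1, 5, 3, 6, 7, 0, 2]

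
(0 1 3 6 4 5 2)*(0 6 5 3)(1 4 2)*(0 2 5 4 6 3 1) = (0 6 5)(1 2 3 4)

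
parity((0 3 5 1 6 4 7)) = even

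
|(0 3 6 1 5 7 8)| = 7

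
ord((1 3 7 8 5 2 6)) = 7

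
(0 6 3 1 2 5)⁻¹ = (0 5 2 1 3 6)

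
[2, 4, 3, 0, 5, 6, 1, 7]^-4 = [3, 1, 0, 2, 4, 5, 6, 7]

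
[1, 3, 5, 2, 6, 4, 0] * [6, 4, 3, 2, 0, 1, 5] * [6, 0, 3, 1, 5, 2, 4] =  [5, 3, 0, 1, 2, 6, 4] 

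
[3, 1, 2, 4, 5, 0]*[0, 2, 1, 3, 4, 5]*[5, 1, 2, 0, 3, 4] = [0, 2, 1, 3, 4, 5]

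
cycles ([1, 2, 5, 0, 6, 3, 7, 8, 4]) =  (0 1 2 5 3)(4 6 7 8)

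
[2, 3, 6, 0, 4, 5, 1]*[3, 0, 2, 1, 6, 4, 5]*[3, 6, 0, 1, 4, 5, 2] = [0, 6, 5, 1, 2, 4, 3]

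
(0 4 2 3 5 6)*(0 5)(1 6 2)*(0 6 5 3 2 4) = (1 5 4)(3 6)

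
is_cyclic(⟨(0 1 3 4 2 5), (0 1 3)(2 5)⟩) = no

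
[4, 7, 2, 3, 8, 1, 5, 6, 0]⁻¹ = [8, 5, 2, 3, 0, 6, 7, 1, 4]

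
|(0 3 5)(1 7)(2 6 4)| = 6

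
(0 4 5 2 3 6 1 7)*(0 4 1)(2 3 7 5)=(0 1 5 3 6)(2 7 4)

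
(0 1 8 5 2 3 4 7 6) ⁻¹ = (0 6 7 4 3 2 5 8 1) 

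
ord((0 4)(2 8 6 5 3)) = 10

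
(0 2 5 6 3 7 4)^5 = (0 7 6 2 4 3 5)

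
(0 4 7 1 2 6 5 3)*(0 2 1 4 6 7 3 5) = (0 6) (2 7 4 3) 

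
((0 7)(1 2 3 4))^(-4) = ()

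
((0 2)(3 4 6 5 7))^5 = (0 2)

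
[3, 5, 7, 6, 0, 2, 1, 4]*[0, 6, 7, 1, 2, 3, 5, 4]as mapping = [0→1, 1→3, 2→4, 3→5, 4→0, 5→7, 6→6, 7→2]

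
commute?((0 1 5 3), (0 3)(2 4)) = no:(0 1 5 3)*(0 3)(2 4) = (0 1 5)(2 4), (0 3)(2 4)*(0 1 5 3) = (1 5 3)(2 4)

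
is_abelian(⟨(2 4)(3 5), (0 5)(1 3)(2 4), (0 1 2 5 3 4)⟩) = no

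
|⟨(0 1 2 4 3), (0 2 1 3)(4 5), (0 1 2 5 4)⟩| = 360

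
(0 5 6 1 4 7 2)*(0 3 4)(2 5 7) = (0 7 5 6 1)(2 3 4)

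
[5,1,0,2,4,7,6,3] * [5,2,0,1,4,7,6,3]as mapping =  [0→7,1→2,2→5,3→0,4→4,5→3,6→6,7→1]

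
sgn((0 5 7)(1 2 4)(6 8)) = -1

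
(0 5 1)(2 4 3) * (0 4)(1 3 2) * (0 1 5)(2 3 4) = (1 2)(3 5 4)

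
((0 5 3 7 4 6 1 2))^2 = (0 3 4 1)(2 5 7 6)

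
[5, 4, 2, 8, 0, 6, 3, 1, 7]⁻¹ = [4, 7, 2, 6, 1, 0, 5, 8, 3]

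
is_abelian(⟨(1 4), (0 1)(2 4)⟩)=no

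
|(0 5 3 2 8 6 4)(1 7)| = 14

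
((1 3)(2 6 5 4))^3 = (1 3)(2 4 5 6)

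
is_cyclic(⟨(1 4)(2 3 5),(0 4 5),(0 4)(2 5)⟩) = no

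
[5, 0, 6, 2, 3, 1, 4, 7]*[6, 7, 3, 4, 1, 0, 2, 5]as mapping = [0→0, 1→6, 2→2, 3→3, 4→4, 5→7, 6→1, 7→5]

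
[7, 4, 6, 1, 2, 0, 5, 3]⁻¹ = [5, 3, 4, 7, 1, 6, 2, 0]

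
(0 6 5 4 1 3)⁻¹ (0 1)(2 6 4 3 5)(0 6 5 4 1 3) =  (0 4 2 5 1)(3 6)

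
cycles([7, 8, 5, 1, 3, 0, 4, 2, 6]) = (0 7 2 5)(1 8 6 4 3)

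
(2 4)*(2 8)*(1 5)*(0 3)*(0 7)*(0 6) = (0 3 7 6)(1 5)(2 4 8)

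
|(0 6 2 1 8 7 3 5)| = 8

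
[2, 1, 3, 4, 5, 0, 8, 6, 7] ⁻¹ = [5, 1, 0, 2, 3, 4, 7, 8, 6] 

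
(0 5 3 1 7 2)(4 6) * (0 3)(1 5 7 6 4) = (0 7 2 3 5)(1 6)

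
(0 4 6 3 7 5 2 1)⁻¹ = (0 1 2 5 7 3 6 4)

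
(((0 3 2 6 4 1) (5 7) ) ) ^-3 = (0 6) (1 2) (3 4) (5 7) 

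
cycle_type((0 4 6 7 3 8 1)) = 7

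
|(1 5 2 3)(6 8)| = 4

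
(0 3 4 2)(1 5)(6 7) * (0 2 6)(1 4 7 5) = (0 3 7)(4 6 5)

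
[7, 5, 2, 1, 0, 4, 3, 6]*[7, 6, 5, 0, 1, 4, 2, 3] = [3, 4, 5, 6, 7, 1, 0, 2]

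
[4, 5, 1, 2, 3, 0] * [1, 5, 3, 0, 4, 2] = [4, 2, 5, 3, 0, 1]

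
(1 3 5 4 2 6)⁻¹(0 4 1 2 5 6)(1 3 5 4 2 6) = (0 2 3 6 4 1)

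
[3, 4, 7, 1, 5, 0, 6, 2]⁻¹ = [5, 3, 7, 0, 1, 4, 6, 2]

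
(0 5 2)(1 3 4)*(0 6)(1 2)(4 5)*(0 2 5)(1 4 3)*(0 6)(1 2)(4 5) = (0 3 6 1 2)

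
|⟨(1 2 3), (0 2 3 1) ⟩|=24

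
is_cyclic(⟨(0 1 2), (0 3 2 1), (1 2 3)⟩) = no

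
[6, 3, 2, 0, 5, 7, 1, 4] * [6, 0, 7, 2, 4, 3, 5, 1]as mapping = [0→5, 1→2, 2→7, 3→6, 4→3, 5→1, 6→0, 7→4]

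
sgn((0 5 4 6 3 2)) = -1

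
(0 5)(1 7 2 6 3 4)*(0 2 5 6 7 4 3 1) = (0 6 1 4)(2 7 5)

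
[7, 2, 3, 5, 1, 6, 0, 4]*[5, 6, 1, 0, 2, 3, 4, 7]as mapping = [0→7, 1→1, 2→0, 3→3, 4→6, 5→4, 6→5, 7→2]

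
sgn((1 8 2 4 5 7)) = -1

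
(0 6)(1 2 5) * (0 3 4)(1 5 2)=(0 6 3 4)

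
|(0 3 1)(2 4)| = 6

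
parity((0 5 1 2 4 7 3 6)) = odd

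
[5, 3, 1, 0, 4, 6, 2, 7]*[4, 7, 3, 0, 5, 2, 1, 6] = [2, 0, 7, 4, 5, 1, 3, 6]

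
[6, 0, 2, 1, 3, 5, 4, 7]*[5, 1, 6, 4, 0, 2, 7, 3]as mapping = [0→7, 1→5, 2→6, 3→1, 4→4, 5→2, 6→0, 7→3]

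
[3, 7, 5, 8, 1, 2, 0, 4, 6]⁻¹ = [6, 4, 5, 0, 7, 2, 8, 1, 3]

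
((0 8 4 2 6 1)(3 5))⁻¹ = (0 1 6 2 4 8)(3 5)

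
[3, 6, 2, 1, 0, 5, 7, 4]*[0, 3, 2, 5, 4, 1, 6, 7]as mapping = [0→5, 1→6, 2→2, 3→3, 4→0, 5→1, 6→7, 7→4]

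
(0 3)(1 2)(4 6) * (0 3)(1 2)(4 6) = ()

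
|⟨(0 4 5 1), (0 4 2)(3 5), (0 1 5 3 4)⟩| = 720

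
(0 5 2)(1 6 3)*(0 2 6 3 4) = (0 5 6 4)(1 3)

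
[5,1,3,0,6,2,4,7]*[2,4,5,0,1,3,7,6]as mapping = [0→3,1→4,2→0,3→2,4→7,5→5,6→1,7→6]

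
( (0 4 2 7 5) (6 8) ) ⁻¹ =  (0 5 7 2 4) (6 8) 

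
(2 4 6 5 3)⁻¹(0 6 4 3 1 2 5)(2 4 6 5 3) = (0 5 6 2 1 4 3)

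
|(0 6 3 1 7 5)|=6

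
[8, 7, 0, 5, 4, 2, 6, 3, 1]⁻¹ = [2, 8, 5, 7, 4, 3, 6, 1, 0]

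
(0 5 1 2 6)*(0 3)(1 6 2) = (0 5 6 3)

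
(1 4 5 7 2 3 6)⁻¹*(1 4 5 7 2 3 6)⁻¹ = (1 3 7 4 6 2 5)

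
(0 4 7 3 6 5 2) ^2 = (0 7 6 2 4 3 5) 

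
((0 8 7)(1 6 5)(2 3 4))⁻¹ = (0 7 8)(1 5 6)(2 4 3)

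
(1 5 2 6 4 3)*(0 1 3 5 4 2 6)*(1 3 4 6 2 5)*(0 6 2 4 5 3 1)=(0 1 2 6 3 5 4) 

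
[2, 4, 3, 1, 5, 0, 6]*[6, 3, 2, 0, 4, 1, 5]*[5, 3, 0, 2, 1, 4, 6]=[0, 1, 5, 2, 3, 6, 4]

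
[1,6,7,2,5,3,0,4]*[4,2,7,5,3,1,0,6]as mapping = [0→2,1→0,2→6,3→7,4→1,5→5,6→4,7→3]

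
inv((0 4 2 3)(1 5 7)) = (0 3 2 4)(1 7 5)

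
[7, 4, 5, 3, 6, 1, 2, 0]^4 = [0, 5, 6, 3, 1, 2, 4, 7]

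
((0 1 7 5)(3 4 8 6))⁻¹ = (0 5 7 1)(3 6 8 4)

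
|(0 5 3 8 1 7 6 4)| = 8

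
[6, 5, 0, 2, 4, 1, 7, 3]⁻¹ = [2, 5, 3, 7, 4, 1, 0, 6]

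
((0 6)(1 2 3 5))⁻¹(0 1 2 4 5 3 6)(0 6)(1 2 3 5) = (0 6 2 3 4 1 5)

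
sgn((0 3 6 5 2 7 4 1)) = -1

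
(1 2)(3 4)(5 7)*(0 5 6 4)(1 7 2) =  (0 5 2 7 6 4 3)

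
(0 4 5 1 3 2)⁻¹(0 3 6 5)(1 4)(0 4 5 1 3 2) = (1 4 2 6)(3 5)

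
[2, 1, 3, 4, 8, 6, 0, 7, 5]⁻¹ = [6, 1, 0, 2, 3, 8, 5, 7, 4]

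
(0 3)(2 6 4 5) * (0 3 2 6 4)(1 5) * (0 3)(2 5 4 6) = (0 5 2 6 3)(1 4)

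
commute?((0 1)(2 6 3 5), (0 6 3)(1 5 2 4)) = no:(0 1)(2 6 3 5)*(0 6 3)(1 5 2 4) = (0 5 4 1 6)(2 3), (0 6 3)(1 5 2 4)*(0 1)(2 6 3 5) = (0 3 1 2 4)(5 6)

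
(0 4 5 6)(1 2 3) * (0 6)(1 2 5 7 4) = (0 1 5)(2 3)(4 7)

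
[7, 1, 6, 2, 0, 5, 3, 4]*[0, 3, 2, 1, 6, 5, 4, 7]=[7, 3, 4, 2, 0, 5, 1, 6]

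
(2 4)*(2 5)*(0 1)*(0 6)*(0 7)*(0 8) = (0 1 6 7 8)(2 4 5)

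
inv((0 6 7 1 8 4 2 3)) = (0 3 2 4 8 1 7 6)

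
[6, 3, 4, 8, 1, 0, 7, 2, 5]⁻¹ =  [5, 4, 7, 1, 2, 8, 0, 6, 3]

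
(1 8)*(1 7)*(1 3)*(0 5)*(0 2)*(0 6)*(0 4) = (0 5 2 6 4)(1 8 7 3)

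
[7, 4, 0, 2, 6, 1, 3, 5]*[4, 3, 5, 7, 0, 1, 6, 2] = [2, 0, 4, 5, 6, 3, 7, 1]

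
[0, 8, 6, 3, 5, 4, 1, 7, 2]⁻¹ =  [0, 6, 8, 3, 5, 4, 2, 7, 1]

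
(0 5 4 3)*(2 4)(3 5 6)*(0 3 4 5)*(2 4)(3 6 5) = (0 5 4)(2 3 6)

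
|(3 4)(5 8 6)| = 6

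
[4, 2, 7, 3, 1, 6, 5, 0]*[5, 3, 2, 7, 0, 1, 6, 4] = [0, 2, 4, 7, 3, 6, 1, 5]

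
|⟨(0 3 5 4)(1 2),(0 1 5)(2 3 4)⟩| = 36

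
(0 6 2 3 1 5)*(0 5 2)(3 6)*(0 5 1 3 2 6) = (0 2)(1 6 5)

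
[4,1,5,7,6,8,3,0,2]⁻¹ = [7,1,8,6,0,2,4,3,5]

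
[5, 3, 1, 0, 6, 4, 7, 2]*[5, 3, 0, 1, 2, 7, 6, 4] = [7, 1, 3, 5, 6, 2, 4, 0]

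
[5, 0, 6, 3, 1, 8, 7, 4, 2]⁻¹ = [1, 4, 8, 3, 7, 0, 2, 6, 5]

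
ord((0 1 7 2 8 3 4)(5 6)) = 14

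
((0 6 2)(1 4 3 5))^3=(1 5 3 4)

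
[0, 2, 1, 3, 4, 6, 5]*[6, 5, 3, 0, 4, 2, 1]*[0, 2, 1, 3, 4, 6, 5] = [5, 3, 6, 0, 4, 2, 1]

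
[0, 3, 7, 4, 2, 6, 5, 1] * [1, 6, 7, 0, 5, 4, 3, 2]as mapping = [0→1, 1→0, 2→2, 3→5, 4→7, 5→3, 6→4, 7→6]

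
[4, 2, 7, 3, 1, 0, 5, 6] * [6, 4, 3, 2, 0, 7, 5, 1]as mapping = [0→0, 1→3, 2→1, 3→2, 4→4, 5→6, 6→7, 7→5]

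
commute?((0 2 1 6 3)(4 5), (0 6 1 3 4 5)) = no:(0 2 1 6 3)(4 5) * (0 6 1 3 4 5) = (0 2 3 6 4), (0 6 1 3 4 5) * (0 2 1 6 3)(4 5) = (0 3 5 2 1)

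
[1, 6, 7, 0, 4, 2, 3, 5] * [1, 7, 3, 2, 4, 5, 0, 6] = [7, 0, 6, 1, 4, 3, 2, 5]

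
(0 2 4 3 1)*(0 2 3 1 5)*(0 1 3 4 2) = (0 4 3 5 1)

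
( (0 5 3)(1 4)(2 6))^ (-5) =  (0 5 3)(1 4)(2 6)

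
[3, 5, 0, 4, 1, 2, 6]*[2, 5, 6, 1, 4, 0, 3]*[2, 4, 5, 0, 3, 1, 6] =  [4, 2, 5, 3, 1, 6, 0]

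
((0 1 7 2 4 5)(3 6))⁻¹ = (0 5 4 2 7 1)(3 6)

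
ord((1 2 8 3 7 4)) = 6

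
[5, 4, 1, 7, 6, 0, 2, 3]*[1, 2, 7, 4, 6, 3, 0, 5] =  [3, 6, 2, 5, 0, 1, 7, 4]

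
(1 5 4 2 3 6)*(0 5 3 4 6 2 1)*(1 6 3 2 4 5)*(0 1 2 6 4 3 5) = (0 2)(1 6)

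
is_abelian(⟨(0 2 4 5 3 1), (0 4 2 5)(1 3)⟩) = no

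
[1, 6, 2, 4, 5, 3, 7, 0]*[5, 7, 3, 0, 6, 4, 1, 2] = [7, 1, 3, 6, 4, 0, 2, 5]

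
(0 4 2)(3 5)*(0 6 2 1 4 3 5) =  (0 3)(1 4)(2 6)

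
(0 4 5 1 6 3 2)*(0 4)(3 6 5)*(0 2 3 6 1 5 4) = (0 2)(1 4 6)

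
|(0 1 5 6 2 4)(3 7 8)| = 6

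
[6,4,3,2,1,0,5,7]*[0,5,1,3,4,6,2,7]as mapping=[0→2,1→4,2→3,3→1,4→5,5→0,6→6,7→7]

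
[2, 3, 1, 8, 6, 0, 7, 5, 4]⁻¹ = [5, 2, 0, 1, 8, 7, 4, 6, 3]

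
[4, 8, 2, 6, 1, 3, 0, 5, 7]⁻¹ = [6, 4, 2, 5, 0, 7, 3, 8, 1]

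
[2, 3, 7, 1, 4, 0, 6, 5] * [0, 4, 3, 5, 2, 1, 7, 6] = [3, 5, 6, 4, 2, 0, 7, 1]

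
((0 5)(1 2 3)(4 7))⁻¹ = (0 5)(1 3 2)(4 7)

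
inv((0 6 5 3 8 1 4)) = (0 4 1 8 3 5 6)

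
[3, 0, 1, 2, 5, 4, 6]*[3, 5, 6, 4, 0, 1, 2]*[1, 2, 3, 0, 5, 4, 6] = [5, 0, 4, 6, 2, 1, 3]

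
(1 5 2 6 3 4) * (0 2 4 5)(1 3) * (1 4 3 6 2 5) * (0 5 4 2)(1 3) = (0 4 6 2)(1 5)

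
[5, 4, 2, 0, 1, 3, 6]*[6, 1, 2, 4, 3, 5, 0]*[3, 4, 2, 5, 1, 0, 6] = [0, 5, 2, 6, 4, 1, 3]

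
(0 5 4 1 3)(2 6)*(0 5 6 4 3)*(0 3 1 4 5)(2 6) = (0 2 5 1 3)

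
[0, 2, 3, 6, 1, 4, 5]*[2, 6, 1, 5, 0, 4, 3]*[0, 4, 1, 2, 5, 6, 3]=[1, 4, 6, 2, 3, 0, 5]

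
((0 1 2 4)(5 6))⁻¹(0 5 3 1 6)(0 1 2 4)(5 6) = (1 6 3 2 5)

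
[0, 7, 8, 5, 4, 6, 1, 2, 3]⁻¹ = [0, 6, 7, 8, 4, 3, 5, 1, 2]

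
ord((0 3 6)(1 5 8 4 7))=15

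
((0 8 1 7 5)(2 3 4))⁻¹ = (0 5 7 1 8)(2 4 3)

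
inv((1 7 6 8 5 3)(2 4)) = (1 3 5 8 6 7)(2 4)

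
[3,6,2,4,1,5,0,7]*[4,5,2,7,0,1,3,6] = [7,3,2,0,5,1,4,6]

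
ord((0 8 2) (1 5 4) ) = 3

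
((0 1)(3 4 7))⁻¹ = (0 1)(3 7 4)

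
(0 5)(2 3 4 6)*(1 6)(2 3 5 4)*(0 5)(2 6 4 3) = (0 3 6 2)(1 4)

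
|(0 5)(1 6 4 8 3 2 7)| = 14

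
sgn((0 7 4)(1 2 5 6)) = -1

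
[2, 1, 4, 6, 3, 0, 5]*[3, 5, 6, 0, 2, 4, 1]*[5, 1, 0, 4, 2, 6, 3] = [3, 6, 0, 1, 5, 4, 2]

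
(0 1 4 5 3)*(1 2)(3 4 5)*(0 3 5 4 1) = (0 2)(1 4 5)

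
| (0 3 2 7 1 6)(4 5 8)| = 6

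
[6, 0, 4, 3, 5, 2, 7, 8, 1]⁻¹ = [1, 8, 5, 3, 2, 4, 0, 6, 7]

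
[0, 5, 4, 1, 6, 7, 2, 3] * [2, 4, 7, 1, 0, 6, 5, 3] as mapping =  [0→2, 1→6, 2→0, 3→4, 4→5, 5→3, 6→7, 7→1] 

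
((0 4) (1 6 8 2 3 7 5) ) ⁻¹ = (0 4) (1 5 7 3 2 8 6) 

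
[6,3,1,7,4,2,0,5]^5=[6,1,2,3,4,5,0,7]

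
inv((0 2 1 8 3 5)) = (0 5 3 8 1 2)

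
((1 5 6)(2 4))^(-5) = (1 5 6)(2 4)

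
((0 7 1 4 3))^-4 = (0 7 1 4 3)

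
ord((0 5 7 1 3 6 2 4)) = 8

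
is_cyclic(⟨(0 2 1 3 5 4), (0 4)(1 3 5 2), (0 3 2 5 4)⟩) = no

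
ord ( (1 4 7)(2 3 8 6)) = 12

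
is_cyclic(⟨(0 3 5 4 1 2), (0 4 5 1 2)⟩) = no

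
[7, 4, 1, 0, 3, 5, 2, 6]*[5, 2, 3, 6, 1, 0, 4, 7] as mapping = [0→7, 1→1, 2→2, 3→5, 4→6, 5→0, 6→3, 7→4] 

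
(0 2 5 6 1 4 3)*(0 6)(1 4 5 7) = (0 2 7 1 5)(3 6 4)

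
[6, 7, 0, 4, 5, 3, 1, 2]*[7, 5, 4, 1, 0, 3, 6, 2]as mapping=[0→6, 1→2, 2→7, 3→0, 4→3, 5→1, 6→5, 7→4]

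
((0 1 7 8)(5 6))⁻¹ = (0 8 7 1)(5 6)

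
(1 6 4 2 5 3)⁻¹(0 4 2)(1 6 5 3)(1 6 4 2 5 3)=(0 2 5)(1 6 4 3)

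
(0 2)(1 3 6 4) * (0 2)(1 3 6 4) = (1 6)(3 4)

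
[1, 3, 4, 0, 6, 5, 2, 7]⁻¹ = [3, 0, 6, 1, 2, 5, 4, 7]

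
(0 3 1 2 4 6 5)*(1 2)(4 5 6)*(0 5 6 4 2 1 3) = (1 3)(2 6 4)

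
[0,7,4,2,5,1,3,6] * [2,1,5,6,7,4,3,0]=[2,0,7,5,4,1,6,3]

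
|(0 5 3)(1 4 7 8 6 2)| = 6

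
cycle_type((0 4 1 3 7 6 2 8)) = 8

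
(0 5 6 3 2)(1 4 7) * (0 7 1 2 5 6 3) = (0 6)(1 4)(2 7)(3 5)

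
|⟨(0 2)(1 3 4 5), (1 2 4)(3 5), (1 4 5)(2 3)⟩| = 720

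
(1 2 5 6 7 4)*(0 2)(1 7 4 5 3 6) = (0 2 3 6 4 7 5 1)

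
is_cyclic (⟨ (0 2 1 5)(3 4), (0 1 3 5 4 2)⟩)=no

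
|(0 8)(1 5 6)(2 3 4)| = 6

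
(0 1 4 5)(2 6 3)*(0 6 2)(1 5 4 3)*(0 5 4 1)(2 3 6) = (0 4 1 6)(2 3 5)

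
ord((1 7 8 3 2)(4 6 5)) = 15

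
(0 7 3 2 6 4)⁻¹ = (0 4 6 2 3 7)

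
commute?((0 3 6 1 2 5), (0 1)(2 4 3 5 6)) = no:(0 3 6 1 2 5) * (0 1)(2 4 3 5 6) = (0 5 1 4 3 2 6), (0 1)(2 4 3 5 6) * (0 3 6 1 2 5) = (0 2 4 6 5 1 3)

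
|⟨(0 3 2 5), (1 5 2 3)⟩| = 120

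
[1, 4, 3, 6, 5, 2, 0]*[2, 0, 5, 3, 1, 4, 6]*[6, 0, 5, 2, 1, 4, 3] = [6, 0, 2, 3, 1, 4, 5]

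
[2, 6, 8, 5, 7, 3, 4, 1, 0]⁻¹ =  [8, 7, 0, 5, 6, 3, 1, 4, 2]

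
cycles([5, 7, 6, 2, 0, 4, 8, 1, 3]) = (0 5 4)(1 7)(2 6 8 3)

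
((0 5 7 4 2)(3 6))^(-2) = (0 4 5 2 7)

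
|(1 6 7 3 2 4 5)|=7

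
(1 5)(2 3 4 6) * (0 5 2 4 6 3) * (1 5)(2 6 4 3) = (0 1 6 3 4 2)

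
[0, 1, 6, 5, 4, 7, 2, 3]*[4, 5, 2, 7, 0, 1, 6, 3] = [4, 5, 6, 1, 0, 3, 2, 7]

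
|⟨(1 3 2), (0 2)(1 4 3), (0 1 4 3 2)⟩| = 120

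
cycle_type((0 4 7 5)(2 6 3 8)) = 4^2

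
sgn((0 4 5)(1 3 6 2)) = -1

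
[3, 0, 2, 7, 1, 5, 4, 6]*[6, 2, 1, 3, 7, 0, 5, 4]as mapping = [0→3, 1→6, 2→1, 3→4, 4→2, 5→0, 6→7, 7→5]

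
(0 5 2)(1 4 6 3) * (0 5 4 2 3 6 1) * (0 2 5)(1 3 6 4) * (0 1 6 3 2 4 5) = (0 6 5 3 4 2 1)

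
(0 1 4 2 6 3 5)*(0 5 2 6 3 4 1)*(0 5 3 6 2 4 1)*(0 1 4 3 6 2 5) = (4 5 6)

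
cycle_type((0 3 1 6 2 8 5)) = 7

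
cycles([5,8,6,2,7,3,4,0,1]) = (0 5 3 2 6 4 7)(1 8)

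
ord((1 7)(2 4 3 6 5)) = 10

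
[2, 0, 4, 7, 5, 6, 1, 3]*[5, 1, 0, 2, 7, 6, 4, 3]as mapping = [0→0, 1→5, 2→7, 3→3, 4→6, 5→4, 6→1, 7→2]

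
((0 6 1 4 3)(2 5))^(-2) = (0 4 6 3 1)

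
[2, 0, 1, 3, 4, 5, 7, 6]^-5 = [2, 0, 1, 3, 4, 5, 7, 6]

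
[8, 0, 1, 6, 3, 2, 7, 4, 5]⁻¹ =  [1, 2, 5, 4, 7, 8, 3, 6, 0]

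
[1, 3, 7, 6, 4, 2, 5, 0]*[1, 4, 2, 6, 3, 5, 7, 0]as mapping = [0→4, 1→6, 2→0, 3→7, 4→3, 5→2, 6→5, 7→1]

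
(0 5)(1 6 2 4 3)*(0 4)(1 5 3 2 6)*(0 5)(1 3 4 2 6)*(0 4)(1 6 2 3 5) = (1 5 3 4 2)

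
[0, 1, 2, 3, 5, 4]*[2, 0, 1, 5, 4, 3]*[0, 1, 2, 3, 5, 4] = [2, 0, 1, 4, 3, 5]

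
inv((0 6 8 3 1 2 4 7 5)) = (0 5 7 4 2 1 3 8 6)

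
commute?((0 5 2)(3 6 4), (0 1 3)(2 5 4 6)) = no:(0 5 2)(3 6 4)*(0 1 3)(2 5 4 6) = (0 4)(1 3 2), (0 1 3)(2 5 4 6)*(0 5 2)(3 6 4) = (0 1 6)(3 5)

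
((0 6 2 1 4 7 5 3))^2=(0 2 4 5)(1 7 3 6)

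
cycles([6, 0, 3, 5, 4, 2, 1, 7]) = (0 6 1)(2 3 5)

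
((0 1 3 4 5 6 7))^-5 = (0 3 5 7 1 4 6)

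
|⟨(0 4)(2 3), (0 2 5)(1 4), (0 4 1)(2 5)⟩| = 720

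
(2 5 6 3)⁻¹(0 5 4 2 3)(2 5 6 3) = (0 6 4 5 2)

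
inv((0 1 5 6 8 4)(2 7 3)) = (0 4 8 6 5 1)(2 3 7)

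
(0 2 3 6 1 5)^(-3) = (0 6)(1 2)(3 5)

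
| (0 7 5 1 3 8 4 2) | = 8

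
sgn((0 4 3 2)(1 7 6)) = -1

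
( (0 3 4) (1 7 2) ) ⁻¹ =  (0 4 3) (1 2 7) 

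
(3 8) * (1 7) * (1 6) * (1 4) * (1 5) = (1 7 6 4 5)(3 8)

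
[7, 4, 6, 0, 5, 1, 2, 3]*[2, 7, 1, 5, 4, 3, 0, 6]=[6, 4, 0, 2, 3, 7, 1, 5]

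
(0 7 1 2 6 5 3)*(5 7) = (0 5 3)(1 2 6 7)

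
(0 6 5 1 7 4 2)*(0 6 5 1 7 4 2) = (0 5 7 2 6 1 4)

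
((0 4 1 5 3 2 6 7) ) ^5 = (0 2 1 7 3 4 6 5) 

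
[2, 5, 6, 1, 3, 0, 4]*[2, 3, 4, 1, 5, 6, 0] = [4, 6, 0, 3, 1, 2, 5]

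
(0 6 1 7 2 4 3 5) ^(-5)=(0 7 3 6 2 5 1 4) 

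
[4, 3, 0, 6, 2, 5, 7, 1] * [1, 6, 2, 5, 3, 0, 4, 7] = [3, 5, 1, 4, 2, 0, 7, 6]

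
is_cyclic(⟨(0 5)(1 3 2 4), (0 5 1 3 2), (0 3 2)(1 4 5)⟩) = no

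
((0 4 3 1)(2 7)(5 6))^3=(0 1 3 4)(2 7)(5 6)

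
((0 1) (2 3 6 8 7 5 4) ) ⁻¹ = (0 1) (2 4 5 7 8 6 3) 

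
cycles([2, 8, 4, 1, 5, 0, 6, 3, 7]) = (0 2 4 5)(1 8 7 3)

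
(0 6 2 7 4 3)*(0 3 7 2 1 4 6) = (1 4 7 6)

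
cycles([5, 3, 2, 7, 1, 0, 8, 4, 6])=(0 5)(1 3 7 4)(6 8)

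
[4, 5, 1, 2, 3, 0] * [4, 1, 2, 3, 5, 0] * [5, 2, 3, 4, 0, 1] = [1, 5, 2, 3, 4, 0]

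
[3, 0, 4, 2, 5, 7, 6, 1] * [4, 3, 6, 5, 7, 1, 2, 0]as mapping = [0→5, 1→4, 2→7, 3→6, 4→1, 5→0, 6→2, 7→3]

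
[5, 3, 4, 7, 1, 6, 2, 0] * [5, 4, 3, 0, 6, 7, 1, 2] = [7, 0, 6, 2, 4, 1, 3, 5]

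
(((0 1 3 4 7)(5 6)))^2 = (0 3 7 1 4)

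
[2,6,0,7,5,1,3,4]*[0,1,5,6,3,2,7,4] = [5,7,0,4,2,1,6,3]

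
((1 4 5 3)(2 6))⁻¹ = (1 3 5 4)(2 6)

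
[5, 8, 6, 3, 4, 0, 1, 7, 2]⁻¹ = [5, 6, 8, 3, 4, 0, 2, 7, 1]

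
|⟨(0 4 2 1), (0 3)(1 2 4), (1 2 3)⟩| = 120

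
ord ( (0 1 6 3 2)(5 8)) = 10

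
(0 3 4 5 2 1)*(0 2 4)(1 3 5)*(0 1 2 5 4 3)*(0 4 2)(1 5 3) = (0 2 4)(1 3 5)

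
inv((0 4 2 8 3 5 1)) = (0 1 5 3 8 2 4)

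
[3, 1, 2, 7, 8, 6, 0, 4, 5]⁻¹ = [6, 1, 2, 0, 7, 8, 5, 3, 4]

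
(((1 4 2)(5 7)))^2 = (1 2 4)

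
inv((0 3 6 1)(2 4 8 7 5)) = (0 1 6 3)(2 5 7 8 4)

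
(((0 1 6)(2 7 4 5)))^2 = (0 6 1)(2 4)(5 7)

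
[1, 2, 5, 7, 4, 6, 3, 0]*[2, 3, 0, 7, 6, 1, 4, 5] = [3, 0, 1, 5, 6, 4, 7, 2]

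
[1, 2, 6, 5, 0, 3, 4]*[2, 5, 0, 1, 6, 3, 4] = [5, 0, 4, 3, 2, 1, 6]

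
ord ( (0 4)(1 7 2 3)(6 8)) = 4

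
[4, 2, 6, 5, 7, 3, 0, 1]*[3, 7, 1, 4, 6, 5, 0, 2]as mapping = [0→6, 1→1, 2→0, 3→5, 4→2, 5→4, 6→3, 7→7]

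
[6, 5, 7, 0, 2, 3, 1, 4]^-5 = [0, 1, 7, 3, 2, 5, 6, 4]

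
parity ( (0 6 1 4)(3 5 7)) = odd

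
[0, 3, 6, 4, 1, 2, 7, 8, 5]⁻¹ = [0, 4, 5, 1, 3, 8, 2, 6, 7]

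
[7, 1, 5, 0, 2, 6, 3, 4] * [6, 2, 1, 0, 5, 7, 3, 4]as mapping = [0→4, 1→2, 2→7, 3→6, 4→1, 5→3, 6→0, 7→5]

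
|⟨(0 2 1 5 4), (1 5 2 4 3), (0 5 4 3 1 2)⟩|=720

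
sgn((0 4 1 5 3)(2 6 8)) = 1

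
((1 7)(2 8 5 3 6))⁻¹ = (1 7)(2 6 3 5 8)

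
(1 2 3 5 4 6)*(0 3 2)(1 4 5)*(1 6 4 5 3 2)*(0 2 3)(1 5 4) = (0 3 6 4 1 2 5)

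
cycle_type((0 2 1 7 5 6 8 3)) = 8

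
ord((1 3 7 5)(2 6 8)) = 12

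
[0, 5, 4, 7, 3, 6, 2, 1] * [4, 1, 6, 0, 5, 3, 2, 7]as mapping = [0→4, 1→3, 2→5, 3→7, 4→0, 5→2, 6→6, 7→1]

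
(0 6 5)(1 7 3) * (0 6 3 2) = (0 3 1 7 2)(5 6)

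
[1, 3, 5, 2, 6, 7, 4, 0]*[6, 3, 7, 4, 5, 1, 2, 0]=[3, 4, 1, 7, 2, 0, 5, 6]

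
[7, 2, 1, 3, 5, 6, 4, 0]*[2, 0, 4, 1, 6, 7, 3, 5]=[5, 4, 0, 1, 7, 3, 6, 2]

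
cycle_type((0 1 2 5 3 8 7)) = 7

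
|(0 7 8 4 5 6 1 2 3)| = 9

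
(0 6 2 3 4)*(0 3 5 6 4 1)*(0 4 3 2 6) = (0 3 1 4 2 5)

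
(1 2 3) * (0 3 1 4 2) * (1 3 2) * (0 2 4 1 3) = (0 4 3 1 2) 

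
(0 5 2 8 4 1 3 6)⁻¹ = (0 6 3 1 4 8 2 5)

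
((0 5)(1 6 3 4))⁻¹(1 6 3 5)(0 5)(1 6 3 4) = (0 6 3 4)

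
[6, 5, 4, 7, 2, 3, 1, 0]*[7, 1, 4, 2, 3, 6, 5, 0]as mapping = [0→5, 1→6, 2→3, 3→0, 4→4, 5→2, 6→1, 7→7]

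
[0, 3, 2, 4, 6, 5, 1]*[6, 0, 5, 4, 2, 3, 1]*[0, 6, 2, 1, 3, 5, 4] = [4, 3, 5, 2, 6, 1, 0]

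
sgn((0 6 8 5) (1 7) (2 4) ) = -1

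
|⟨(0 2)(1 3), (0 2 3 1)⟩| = 8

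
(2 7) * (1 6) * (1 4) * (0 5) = (0 5)(1 6 4)(2 7)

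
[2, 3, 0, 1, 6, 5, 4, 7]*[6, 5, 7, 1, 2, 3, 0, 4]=[7, 1, 6, 5, 0, 3, 2, 4]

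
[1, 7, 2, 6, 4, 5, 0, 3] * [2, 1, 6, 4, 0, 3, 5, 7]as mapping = [0→1, 1→7, 2→6, 3→5, 4→0, 5→3, 6→2, 7→4]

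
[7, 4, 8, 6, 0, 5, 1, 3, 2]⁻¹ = [4, 6, 8, 7, 1, 5, 3, 0, 2]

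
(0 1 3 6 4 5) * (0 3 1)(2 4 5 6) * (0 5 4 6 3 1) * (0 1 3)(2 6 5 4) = (0 4)(2 5 3 6)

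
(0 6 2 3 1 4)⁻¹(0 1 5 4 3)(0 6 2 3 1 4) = (0 1 6 4 5)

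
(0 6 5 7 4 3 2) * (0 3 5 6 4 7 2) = (0 4 5 2 3)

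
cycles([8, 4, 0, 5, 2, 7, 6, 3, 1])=(0 8 1 4 2) (3 5 7) 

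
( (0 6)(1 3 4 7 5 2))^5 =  (0 6)(1 2 5 7 4 3)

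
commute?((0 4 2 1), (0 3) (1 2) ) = no:(0 4 2 1) * (0 3) (1 2) = (0 4 1 3), (0 3) (1 2) * (0 4 2 1) = (0 3 4 2) 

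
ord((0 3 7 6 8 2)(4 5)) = 6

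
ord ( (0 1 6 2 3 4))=6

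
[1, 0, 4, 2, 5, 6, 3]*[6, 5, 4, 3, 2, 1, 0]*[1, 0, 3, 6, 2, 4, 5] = [4, 5, 3, 2, 0, 1, 6]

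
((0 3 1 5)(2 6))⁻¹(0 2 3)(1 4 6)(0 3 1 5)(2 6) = (1 3 6)(2 5 4)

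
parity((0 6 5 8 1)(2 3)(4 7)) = even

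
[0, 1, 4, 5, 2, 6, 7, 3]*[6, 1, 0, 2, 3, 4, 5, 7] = [6, 1, 3, 4, 0, 5, 7, 2]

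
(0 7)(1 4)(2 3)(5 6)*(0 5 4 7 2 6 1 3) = (0 2)(1 7 5)(3 6 4)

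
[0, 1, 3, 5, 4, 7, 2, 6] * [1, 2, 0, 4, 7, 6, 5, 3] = [1, 2, 4, 6, 7, 3, 0, 5]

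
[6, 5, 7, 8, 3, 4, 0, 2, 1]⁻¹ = [6, 8, 7, 4, 5, 1, 0, 2, 3]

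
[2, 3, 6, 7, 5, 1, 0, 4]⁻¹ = [6, 5, 0, 1, 7, 4, 2, 3]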